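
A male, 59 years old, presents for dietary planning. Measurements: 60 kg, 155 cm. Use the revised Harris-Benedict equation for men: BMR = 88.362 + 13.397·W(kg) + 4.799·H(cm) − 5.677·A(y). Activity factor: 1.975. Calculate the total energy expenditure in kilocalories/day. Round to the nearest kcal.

2570 kilocalories/day

Harris-Benedict: BMR = 88.362 + 13.397(60) + 4.799(155) − 5.677(59) = 1301.084 kcal/day.
TEE = BMR × activity factor = 1301.084 × 1.975 = 2569.6409 kcal/day.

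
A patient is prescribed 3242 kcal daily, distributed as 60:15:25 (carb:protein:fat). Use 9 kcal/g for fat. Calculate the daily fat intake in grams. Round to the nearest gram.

90 g/day

Fat energy = 25% × 3242 = 810.5 kcal.
At 9 kcal/g: 810.5 ÷ 9 = 90.0556 g.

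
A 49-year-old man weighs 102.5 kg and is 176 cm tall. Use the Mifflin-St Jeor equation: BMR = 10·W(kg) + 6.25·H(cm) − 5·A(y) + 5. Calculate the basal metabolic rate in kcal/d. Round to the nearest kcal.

Mifflin-St Jeor (male): BMR = 10(102.5) + 6.25(176) − 5(49) + 5 = 1025 + 1100 − 245 + 5 = 1885 kcal/day.

1885 kcal/d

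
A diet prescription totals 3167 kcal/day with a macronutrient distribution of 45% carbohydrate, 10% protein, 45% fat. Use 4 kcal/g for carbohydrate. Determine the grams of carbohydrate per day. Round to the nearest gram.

Carbohydrate energy = 45% × 3167 = 1425.15 kcal.
At 4 kcal/g: 1425.15 ÷ 4 = 356.2875 g.

356 g/day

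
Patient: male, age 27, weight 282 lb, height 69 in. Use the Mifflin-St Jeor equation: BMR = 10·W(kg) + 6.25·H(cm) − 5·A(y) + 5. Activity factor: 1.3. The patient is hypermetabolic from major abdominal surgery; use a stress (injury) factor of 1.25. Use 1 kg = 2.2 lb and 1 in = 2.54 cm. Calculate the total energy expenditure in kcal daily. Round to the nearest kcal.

Convert to metric: weight = 282 ÷ 2.2 = 128.1818 kg; height = 69 × 2.54 = 175.26 cm.
Mifflin-St Jeor (male): BMR = 10(128.1818) + 6.25(175.26) − 5(27) + 5 = 1281.8182 + 1095.375 − 135 + 5 = 2247.1932 kcal/day.
TEE = BMR × activity factor = 2247.1932 × 1.3 = 2921.3511 kcal/day.
Apply stress factor: 2921.3511 × 1.25 = 3651.6889 kcal/day.

3652 kcal daily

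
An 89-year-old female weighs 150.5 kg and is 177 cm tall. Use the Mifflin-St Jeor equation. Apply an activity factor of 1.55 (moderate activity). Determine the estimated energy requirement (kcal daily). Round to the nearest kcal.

Mifflin-St Jeor (female): BMR = 10(150.5) + 6.25(177) − 5(89) − 161 = 1505 + 1106.25 − 445 − 161 = 2005.25 kcal/day.
TEE = BMR × activity factor = 2005.25 × 1.55 = 3108.1375 kcal/day.

3108 kcal daily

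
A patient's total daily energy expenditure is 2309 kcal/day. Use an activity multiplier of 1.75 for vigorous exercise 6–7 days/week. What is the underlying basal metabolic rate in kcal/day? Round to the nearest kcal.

BMR = TEE ÷ activity factor = 2309 ÷ 1.75 = 1319.4286 kcal/day.

1319 kcal/day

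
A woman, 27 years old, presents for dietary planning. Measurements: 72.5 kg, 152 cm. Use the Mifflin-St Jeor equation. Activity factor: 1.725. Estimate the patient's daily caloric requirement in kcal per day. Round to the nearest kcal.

2379 kcal per day

Mifflin-St Jeor (female): BMR = 10(72.5) + 6.25(152) − 5(27) − 161 = 725 + 950 − 135 − 161 = 1379 kcal/day.
TEE = BMR × activity factor = 1379 × 1.725 = 2378.775 kcal/day.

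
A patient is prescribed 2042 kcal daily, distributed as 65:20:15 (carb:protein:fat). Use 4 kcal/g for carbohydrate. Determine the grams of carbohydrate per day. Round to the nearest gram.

332 g/day

Carbohydrate energy = 65% × 2042 = 1327.3 kcal.
At 4 kcal/g: 1327.3 ÷ 4 = 331.825 g.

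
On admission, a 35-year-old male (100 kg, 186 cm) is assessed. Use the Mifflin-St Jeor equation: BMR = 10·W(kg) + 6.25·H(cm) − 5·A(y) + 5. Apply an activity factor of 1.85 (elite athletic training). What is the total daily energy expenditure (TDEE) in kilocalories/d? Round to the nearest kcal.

Mifflin-St Jeor (male): BMR = 10(100) + 6.25(186) − 5(35) + 5 = 1000 + 1162.5 − 175 + 5 = 1992.5 kcal/day.
TEE = BMR × activity factor = 1992.5 × 1.85 = 3686.125 kcal/day.

3686 kilocalories/d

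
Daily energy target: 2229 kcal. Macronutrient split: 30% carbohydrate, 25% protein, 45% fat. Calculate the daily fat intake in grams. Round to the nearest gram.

Fat energy = 45% × 2229 = 1003.05 kcal.
At 9 kcal/g: 1003.05 ÷ 9 = 111.45 g.

111 g/day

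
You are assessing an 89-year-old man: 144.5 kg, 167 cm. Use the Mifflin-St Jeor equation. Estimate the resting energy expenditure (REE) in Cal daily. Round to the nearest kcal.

Mifflin-St Jeor (male): BMR = 10(144.5) + 6.25(167) − 5(89) + 5 = 1445 + 1043.75 − 445 + 5 = 2048.75 kcal/day.

2049 Cal daily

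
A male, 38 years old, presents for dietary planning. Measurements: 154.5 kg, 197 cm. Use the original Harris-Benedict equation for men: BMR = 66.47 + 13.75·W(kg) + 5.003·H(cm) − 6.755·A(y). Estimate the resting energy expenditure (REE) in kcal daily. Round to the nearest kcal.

2920 kcal daily

Harris-Benedict: BMR = 66.47 + 13.75(154.5) + 5.003(197) − 6.755(38) = 2919.746 kcal/day.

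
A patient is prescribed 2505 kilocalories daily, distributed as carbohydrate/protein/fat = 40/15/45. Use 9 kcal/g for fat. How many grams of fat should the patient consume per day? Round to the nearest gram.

Fat energy = 45% × 2505 = 1127.25 kcal.
At 9 kcal/g: 1127.25 ÷ 9 = 125.25 g.

125 g/day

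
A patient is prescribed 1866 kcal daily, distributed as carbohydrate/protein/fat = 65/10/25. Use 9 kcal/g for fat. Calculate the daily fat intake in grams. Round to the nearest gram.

Fat energy = 25% × 1866 = 466.5 kcal.
At 9 kcal/g: 466.5 ÷ 9 = 51.8333 g.

52 g/day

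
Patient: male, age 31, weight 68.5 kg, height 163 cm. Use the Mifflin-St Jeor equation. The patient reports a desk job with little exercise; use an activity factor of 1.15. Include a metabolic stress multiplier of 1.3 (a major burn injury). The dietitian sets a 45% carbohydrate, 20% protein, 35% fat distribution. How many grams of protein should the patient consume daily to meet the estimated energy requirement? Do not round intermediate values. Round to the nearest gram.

116 g/day

Mifflin-St Jeor (male): BMR = 10(68.5) + 6.25(163) − 5(31) + 5 = 685 + 1018.75 − 155 + 5 = 1553.75 kcal/day.
TEE = 1553.75 × 1.15 = 1786.8125 kcal/day.
With stress factor 1.3: 1786.8125 × 1.3 = 2322.8563 kcal/day.
Protein energy = 20% × 2322.8563 = 464.5713 kcal.
Protein = 464.5713 ÷ 4 kcal/g = 116.1428 g.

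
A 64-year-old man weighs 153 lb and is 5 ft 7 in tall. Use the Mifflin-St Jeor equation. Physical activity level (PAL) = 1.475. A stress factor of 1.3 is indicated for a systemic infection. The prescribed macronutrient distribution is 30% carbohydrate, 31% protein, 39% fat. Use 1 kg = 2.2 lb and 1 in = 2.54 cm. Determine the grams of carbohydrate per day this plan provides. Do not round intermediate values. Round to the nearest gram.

208 g/day

Convert to metric: weight = 153 ÷ 2.2 = 69.5455 kg; height = (5×12 + 7) × 2.54 = 67 × 2.54 = 170.18 cm.
Mifflin-St Jeor (male): BMR = 10(69.5455) + 6.25(170.18) − 5(64) + 5 = 695.4545 + 1063.625 − 320 + 5 = 1444.0795 kcal/day.
TEE = 1444.0795 × 1.475 = 2130.0173 kcal/day.
With stress factor 1.3: 2130.0173 × 1.3 = 2769.0225 kcal/day.
Carbohydrate energy = 30% × 2769.0225 = 830.7068 kcal.
Carbohydrate = 830.7068 ÷ 4 kcal/g = 207.6767 g.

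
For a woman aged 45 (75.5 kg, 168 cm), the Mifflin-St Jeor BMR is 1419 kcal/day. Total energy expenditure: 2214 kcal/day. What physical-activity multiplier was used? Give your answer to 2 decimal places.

1.56

Activity factor = TEE ÷ BMR = 2214 ÷ 1419 = 1.56.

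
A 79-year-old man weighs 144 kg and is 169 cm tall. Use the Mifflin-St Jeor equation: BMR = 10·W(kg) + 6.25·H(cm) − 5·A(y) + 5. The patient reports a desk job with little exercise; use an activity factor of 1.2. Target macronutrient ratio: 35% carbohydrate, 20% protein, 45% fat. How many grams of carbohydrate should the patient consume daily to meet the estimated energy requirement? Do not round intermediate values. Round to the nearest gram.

Mifflin-St Jeor (male): BMR = 10(144) + 6.25(169) − 5(79) + 5 = 1440 + 1056.25 − 395 + 5 = 2106.25 kcal/day.
TEE = 2106.25 × 1.2 = 2527.5 kcal/day.
Carbohydrate energy = 35% × 2527.5 = 884.625 kcal.
Carbohydrate = 884.625 ÷ 4 kcal/g = 221.1563 g.

221 g/day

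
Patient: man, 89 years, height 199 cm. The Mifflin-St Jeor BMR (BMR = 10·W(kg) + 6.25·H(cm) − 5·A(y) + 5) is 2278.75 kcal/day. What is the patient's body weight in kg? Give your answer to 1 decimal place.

147.5 kg

2278.75 = 10·W + 6.25(199) − 5(89) + 5
10·W = 2278.75 − 803.75 = 1475, so W = 147.5 kg.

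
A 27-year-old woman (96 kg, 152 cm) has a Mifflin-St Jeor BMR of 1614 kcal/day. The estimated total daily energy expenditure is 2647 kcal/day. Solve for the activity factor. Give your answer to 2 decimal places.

1.64

Activity factor = TEE ÷ BMR = 2647 ÷ 1614 = 1.64.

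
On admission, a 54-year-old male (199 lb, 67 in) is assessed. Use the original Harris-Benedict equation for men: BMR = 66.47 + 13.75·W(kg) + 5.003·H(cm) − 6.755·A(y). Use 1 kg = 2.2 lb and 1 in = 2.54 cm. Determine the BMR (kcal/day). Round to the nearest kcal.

1797 kcal/day

Convert to metric: weight = 199 ÷ 2.2 = 90.4545 kg; height = 67 × 2.54 = 170.18 cm.
Harris-Benedict: BMR = 66.47 + 13.75(90.4545) + 5.003(170.18) − 6.755(54) = 1796.8605 kcal/day.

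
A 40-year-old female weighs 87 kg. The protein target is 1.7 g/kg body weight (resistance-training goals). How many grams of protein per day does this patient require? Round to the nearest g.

148 g/day

Protein = 1.7 g/kg × 87 kg = 147.9 g/day.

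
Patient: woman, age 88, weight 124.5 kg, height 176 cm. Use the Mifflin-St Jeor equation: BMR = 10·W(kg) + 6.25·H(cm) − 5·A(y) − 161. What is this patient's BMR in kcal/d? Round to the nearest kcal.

1744 kcal/d

Mifflin-St Jeor (female): BMR = 10(124.5) + 6.25(176) − 5(88) − 161 = 1245 + 1100 − 440 − 161 = 1744 kcal/day.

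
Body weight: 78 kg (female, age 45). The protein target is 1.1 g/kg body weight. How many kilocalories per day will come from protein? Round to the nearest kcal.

343 kcal/day

Protein = 1.1 g/kg × 78 kg = 85.8 g/day.
Protein energy = 85.8 g × 4 kcal/g = 343.2 kcal/day.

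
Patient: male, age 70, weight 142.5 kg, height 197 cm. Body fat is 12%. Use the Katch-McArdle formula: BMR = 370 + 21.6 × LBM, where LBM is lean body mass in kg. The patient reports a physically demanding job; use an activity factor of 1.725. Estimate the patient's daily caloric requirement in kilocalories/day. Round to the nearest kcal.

LBM = 142.5 × (1 − 0.12) = 125.4 kg. Katch-McArdle: BMR = 370 + 21.6 × 125.4 = 3078.64 kcal/day.
TEE = BMR × activity factor = 3078.64 × 1.725 = 5310.654 kcal/day.

5311 kilocalories/day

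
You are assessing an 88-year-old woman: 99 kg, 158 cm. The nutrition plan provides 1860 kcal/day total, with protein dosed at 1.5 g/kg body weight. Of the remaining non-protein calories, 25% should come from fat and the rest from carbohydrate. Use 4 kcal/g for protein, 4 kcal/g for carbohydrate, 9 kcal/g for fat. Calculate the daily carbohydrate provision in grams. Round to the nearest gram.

Protein = 1.5 × 99 = 148.5 g → 148.5 × 4 = 594 kcal.
Non-protein calories = 1860 − 594 = 1266 kcal.
Fat: 25% × 1266 = 316.5 kcal; carbohydrate: 949.5 kcal.
Carbohydrate: 949.5 kcal ÷ 4 kcal/g = 237.375 g.

237 g/day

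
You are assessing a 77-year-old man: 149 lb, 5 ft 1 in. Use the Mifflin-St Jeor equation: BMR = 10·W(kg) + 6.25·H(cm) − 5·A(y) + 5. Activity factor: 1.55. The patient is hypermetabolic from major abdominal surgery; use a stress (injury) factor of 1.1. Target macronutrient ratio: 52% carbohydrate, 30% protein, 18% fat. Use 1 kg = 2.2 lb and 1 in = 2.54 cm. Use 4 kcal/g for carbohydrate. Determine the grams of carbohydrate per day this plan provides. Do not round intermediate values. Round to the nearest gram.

Convert to metric: weight = 149 ÷ 2.2 = 67.7273 kg; height = (5×12 + 1) × 2.54 = 61 × 2.54 = 154.94 cm.
Mifflin-St Jeor (male): BMR = 10(67.7273) + 6.25(154.94) − 5(77) + 5 = 677.2727 + 968.375 − 385 + 5 = 1265.6477 kcal/day.
TEE = 1265.6477 × 1.55 = 1961.754 kcal/day.
With stress factor 1.1: 1961.754 × 1.1 = 2157.9294 kcal/day.
Carbohydrate energy = 52% × 2157.9294 = 1122.1233 kcal.
Carbohydrate = 1122.1233 ÷ 4 kcal/g = 280.5308 g.

281 g/day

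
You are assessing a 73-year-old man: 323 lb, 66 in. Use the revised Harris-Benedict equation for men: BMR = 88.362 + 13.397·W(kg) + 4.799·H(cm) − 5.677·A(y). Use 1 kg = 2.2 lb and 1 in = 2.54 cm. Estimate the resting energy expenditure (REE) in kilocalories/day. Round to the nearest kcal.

2445 kilocalories/day

Convert to metric: weight = 323 ÷ 2.2 = 146.8182 kg; height = 66 × 2.54 = 167.64 cm.
Harris-Benedict: BMR = 88.362 + 13.397(146.8182) + 4.799(167.64) − 5.677(73) = 2445.3685 kcal/day.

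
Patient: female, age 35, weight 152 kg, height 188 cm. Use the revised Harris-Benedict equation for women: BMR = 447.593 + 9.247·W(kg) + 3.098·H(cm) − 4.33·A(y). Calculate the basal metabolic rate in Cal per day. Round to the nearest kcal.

Harris-Benedict: BMR = 447.593 + 9.247(152) + 3.098(188) − 4.33(35) = 2284.011 kcal/day.

2284 Cal per day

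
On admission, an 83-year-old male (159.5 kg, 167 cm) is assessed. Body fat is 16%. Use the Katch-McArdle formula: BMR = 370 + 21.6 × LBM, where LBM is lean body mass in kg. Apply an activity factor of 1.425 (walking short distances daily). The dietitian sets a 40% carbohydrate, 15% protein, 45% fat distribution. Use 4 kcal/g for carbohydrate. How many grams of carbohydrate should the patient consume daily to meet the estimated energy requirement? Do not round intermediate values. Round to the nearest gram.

LBM = 159.5 × (1 − 0.16) = 133.98 kg. Katch-McArdle: BMR = 370 + 21.6 × 133.98 = 3263.968 kcal/day.
TEE = 3263.968 × 1.425 = 4651.1544 kcal/day.
Carbohydrate energy = 40% × 4651.1544 = 1860.4618 kcal.
Carbohydrate = 1860.4618 ÷ 4 kcal/g = 465.1154 g.

465 g/day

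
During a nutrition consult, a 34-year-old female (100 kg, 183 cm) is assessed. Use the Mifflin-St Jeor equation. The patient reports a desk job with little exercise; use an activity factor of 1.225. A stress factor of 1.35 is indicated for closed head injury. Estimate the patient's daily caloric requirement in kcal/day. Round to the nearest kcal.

2998 kcal/day

Mifflin-St Jeor (female): BMR = 10(100) + 6.25(183) − 5(34) − 161 = 1000 + 1143.75 − 170 − 161 = 1812.75 kcal/day.
TEE = BMR × activity factor = 1812.75 × 1.225 = 2220.6188 kcal/day.
Apply stress factor: 2220.6188 × 1.35 = 2997.8353 kcal/day.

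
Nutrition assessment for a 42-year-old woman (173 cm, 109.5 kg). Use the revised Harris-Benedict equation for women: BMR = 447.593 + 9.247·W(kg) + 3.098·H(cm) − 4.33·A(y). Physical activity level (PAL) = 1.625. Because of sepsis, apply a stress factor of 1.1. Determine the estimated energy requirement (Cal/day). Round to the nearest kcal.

Harris-Benedict: BMR = 447.593 + 9.247(109.5) + 3.098(173) − 4.33(42) = 1814.2335 kcal/day.
TEE = BMR × activity factor = 1814.2335 × 1.625 = 2948.1294 kcal/day.
Apply stress factor: 2948.1294 × 1.1 = 3242.9424 kcal/day.

3243 Cal/day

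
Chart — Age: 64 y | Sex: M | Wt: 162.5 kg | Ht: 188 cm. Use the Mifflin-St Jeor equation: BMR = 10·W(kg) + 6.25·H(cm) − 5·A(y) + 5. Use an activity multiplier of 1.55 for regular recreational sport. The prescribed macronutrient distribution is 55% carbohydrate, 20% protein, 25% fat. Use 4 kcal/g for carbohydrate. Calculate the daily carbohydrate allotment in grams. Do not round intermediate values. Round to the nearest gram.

Mifflin-St Jeor (male): BMR = 10(162.5) + 6.25(188) − 5(64) + 5 = 1625 + 1175 − 320 + 5 = 2485 kcal/day.
TEE = 2485 × 1.55 = 3851.75 kcal/day.
Carbohydrate energy = 55% × 3851.75 = 2118.4625 kcal.
Carbohydrate = 2118.4625 ÷ 4 kcal/g = 529.6156 g.

530 g/day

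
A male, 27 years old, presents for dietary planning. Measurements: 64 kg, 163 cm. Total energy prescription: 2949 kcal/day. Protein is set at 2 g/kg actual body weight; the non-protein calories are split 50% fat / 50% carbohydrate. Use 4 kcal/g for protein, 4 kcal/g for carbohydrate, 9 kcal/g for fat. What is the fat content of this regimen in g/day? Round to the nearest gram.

Protein = 2 × 64 = 128 g → 128 × 4 = 512 kcal.
Non-protein calories = 2949 − 512 = 2437 kcal.
Fat: 50% × 2437 = 1218.5 kcal; carbohydrate: 1218.5 kcal.
Fat: 1218.5 kcal ÷ 9 kcal/g = 135.3889 g.

135 g/day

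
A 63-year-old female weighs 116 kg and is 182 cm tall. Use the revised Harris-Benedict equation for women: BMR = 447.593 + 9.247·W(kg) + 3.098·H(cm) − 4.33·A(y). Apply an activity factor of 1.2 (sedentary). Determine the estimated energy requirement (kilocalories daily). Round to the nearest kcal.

Harris-Benedict: BMR = 447.593 + 9.247(116) + 3.098(182) − 4.33(63) = 1811.291 kcal/day.
TEE = BMR × activity factor = 1811.291 × 1.2 = 2173.5492 kcal/day.

2174 kilocalories daily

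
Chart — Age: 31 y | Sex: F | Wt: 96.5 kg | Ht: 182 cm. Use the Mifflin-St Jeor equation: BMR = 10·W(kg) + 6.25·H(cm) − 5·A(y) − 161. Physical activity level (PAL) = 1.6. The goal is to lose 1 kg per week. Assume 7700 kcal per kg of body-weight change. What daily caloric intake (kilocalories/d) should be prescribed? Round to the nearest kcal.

1758 kilocalories/d

Mifflin-St Jeor (female): BMR = 10(96.5) + 6.25(182) − 5(31) − 161 = 965 + 1137.5 − 155 − 161 = 1786.5 kcal/day.
TEE = 1786.5 × 1.6 = 2858.4 kcal/day.
Required daily deficit = 1 × 7700 ÷ 7 = 1100 kcal/day.
Target intake = 2858.4 − 1100 = 1758.4 kcal/day.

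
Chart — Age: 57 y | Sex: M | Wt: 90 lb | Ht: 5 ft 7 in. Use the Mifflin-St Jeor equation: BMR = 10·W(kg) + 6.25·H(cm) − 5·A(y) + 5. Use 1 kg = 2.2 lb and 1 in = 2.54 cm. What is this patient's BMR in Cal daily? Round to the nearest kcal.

Convert to metric: weight = 90 ÷ 2.2 = 40.9091 kg; height = (5×12 + 7) × 2.54 = 67 × 2.54 = 170.18 cm.
Mifflin-St Jeor (male): BMR = 10(40.9091) + 6.25(170.18) − 5(57) + 5 = 409.0909 + 1063.625 − 285 + 5 = 1192.7159 kcal/day.

1193 Cal daily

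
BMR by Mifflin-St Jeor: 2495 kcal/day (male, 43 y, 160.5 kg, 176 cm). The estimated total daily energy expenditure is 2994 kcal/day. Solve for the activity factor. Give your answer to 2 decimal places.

1.20

Activity factor = TEE ÷ BMR = 2994 ÷ 2495 = 1.2.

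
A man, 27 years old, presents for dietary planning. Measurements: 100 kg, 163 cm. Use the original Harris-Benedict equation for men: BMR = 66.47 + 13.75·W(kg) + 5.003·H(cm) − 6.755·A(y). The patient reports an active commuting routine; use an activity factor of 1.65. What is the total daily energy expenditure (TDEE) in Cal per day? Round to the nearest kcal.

Harris-Benedict: BMR = 66.47 + 13.75(100) + 5.003(163) − 6.755(27) = 2074.574 kcal/day.
TEE = BMR × activity factor = 2074.574 × 1.65 = 3423.0471 kcal/day.

3423 Cal per day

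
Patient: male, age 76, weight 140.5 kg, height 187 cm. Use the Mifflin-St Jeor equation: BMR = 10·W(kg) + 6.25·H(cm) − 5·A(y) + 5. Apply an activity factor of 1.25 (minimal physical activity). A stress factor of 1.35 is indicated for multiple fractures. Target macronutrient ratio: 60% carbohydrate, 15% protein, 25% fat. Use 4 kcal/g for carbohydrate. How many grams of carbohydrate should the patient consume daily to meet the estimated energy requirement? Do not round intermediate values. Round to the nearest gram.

557 g/day

Mifflin-St Jeor (male): BMR = 10(140.5) + 6.25(187) − 5(76) + 5 = 1405 + 1168.75 − 380 + 5 = 2198.75 kcal/day.
TEE = 2198.75 × 1.25 = 2748.4375 kcal/day.
With stress factor 1.35: 2748.4375 × 1.35 = 3710.3906 kcal/day.
Carbohydrate energy = 60% × 3710.3906 = 2226.2344 kcal.
Carbohydrate = 2226.2344 ÷ 4 kcal/g = 556.5586 g.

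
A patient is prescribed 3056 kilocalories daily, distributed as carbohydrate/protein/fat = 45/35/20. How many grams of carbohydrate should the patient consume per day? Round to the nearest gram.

Carbohydrate energy = 45% × 3056 = 1375.2 kcal.
At 4 kcal/g: 1375.2 ÷ 4 = 343.8 g.

344 g/day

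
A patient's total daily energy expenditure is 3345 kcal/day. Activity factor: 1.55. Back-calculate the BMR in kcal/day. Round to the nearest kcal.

BMR = TEE ÷ activity factor = 3345 ÷ 1.55 = 2158.0645 kcal/day.

2158 kcal/day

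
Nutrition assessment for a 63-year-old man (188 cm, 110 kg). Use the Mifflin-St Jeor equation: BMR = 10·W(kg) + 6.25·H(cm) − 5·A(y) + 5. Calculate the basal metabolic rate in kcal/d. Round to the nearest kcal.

1965 kcal/d

Mifflin-St Jeor (male): BMR = 10(110) + 6.25(188) − 5(63) + 5 = 1100 + 1175 − 315 + 5 = 1965 kcal/day.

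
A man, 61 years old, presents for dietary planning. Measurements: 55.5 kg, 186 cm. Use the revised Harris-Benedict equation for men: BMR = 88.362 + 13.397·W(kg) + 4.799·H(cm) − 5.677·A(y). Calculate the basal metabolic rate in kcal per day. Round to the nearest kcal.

Harris-Benedict: BMR = 88.362 + 13.397(55.5) + 4.799(186) − 5.677(61) = 1378.2125 kcal/day.

1378 kcal per day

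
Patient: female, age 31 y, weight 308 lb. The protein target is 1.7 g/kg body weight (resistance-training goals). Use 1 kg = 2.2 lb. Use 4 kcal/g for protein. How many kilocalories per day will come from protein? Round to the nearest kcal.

952 kcal/day

Weight in kg = 308 ÷ 2.2 = 140 kg.
Protein = 1.7 g/kg × 140 kg = 238 g/day.
Protein energy = 238 g × 4 kcal/g = 952 kcal/day.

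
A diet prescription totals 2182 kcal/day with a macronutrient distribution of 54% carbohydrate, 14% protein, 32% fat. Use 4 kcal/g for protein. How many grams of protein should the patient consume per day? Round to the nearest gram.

76 g/day

Protein energy = 14% × 2182 = 305.48 kcal.
At 4 kcal/g: 305.48 ÷ 4 = 76.37 g.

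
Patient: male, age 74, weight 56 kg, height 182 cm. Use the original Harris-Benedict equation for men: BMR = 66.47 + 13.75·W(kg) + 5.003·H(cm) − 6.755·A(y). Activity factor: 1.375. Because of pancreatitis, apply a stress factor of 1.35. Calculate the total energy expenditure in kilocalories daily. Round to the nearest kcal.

Harris-Benedict: BMR = 66.47 + 13.75(56) + 5.003(182) − 6.755(74) = 1247.146 kcal/day.
TEE = BMR × activity factor = 1247.146 × 1.375 = 1714.8258 kcal/day.
Apply stress factor: 1714.8258 × 1.35 = 2315.0148 kcal/day.

2315 kilocalories daily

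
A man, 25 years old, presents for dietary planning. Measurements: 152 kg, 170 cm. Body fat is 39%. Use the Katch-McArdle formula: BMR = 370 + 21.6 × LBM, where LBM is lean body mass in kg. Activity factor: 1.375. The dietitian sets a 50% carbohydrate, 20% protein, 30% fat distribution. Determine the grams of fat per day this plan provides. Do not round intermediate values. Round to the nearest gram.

109 g/day

LBM = 152 × (1 − 0.39) = 92.72 kg. Katch-McArdle: BMR = 370 + 21.6 × 92.72 = 2372.752 kcal/day.
TEE = 2372.752 × 1.375 = 3262.534 kcal/day.
Fat energy = 30% × 3262.534 = 978.7602 kcal.
Fat = 978.7602 ÷ 9 kcal/g = 108.7511 g.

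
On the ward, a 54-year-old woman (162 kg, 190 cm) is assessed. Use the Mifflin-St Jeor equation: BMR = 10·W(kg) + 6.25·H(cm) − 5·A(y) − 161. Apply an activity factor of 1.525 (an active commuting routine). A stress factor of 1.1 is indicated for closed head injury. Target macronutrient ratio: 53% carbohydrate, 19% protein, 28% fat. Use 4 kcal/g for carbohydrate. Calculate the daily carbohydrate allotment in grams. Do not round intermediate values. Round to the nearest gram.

528 g/day

Mifflin-St Jeor (female): BMR = 10(162) + 6.25(190) − 5(54) − 161 = 1620 + 1187.5 − 270 − 161 = 2376.5 kcal/day.
TEE = 2376.5 × 1.525 = 3624.1625 kcal/day.
With stress factor 1.1: 3624.1625 × 1.1 = 3986.5788 kcal/day.
Carbohydrate energy = 53% × 3986.5788 = 2112.8867 kcal.
Carbohydrate = 2112.8867 ÷ 4 kcal/g = 528.2217 g.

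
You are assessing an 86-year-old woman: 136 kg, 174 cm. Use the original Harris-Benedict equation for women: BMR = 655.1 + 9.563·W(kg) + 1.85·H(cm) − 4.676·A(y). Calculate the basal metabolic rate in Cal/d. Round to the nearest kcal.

1875 Cal/d

Harris-Benedict: BMR = 655.1 + 9.563(136) + 1.85(174) − 4.676(86) = 1875.432 kcal/day.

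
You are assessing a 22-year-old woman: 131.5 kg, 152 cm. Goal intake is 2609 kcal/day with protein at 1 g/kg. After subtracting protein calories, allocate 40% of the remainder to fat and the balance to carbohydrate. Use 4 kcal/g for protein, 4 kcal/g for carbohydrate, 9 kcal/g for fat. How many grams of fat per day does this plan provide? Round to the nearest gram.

Protein = 1 × 131.5 = 131.5 g → 131.5 × 4 = 526 kcal.
Non-protein calories = 2609 − 526 = 2083 kcal.
Fat: 40% × 2083 = 833.2 kcal; carbohydrate: 1249.8 kcal.
Fat: 833.2 kcal ÷ 9 kcal/g = 92.5778 g.

93 g/day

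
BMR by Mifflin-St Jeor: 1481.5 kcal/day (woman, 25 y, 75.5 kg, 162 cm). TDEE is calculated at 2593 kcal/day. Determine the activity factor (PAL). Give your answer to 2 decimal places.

Activity factor = TEE ÷ BMR = 2593 ÷ 1481.5 = 1.75.

1.75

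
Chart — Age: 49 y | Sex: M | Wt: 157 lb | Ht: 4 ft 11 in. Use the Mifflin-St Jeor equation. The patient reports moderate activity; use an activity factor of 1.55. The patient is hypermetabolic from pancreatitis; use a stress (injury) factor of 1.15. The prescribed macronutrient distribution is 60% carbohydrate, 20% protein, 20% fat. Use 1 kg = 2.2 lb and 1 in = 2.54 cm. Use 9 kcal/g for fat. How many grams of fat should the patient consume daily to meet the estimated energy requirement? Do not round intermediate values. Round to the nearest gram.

Convert to metric: weight = 157 ÷ 2.2 = 71.3636 kg; height = (4×12 + 11) × 2.54 = 59 × 2.54 = 149.86 cm.
Mifflin-St Jeor (male): BMR = 10(71.3636) + 6.25(149.86) − 5(49) + 5 = 713.6364 + 936.625 − 245 + 5 = 1410.2614 kcal/day.
TEE = 1410.2614 × 1.55 = 2185.9051 kcal/day.
With stress factor 1.15: 2185.9051 × 1.15 = 2513.7909 kcal/day.
Fat energy = 20% × 2513.7909 = 502.7582 kcal.
Fat = 502.7582 ÷ 9 kcal/g = 55.862 g.

56 g/day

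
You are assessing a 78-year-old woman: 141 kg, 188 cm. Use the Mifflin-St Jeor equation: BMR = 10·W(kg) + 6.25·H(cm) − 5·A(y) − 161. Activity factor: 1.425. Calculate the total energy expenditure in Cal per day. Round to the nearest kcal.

Mifflin-St Jeor (female): BMR = 10(141) + 6.25(188) − 5(78) − 161 = 1410 + 1175 − 390 − 161 = 2034 kcal/day.
TEE = BMR × activity factor = 2034 × 1.425 = 2898.45 kcal/day.

2898 Cal per day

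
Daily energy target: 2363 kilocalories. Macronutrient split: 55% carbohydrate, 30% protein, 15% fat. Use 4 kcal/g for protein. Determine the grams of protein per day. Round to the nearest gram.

177 g/day

Protein energy = 30% × 2363 = 708.9 kcal.
At 4 kcal/g: 708.9 ÷ 4 = 177.225 g.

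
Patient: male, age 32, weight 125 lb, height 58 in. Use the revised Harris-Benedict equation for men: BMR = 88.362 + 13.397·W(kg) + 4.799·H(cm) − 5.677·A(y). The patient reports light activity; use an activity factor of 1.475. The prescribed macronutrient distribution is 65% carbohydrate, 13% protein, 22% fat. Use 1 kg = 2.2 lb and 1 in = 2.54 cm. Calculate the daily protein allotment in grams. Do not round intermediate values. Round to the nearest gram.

66 g/day

Convert to metric: weight = 125 ÷ 2.2 = 56.8182 kg; height = 58 × 2.54 = 147.32 cm.
Harris-Benedict: BMR = 88.362 + 13.397(56.8182) + 4.799(147.32) − 5.677(32) = 1374.8799 kcal/day.
TEE = 1374.8799 × 1.475 = 2027.9478 kcal/day.
Protein energy = 13% × 2027.9478 = 263.6332 kcal.
Protein = 263.6332 ÷ 4 kcal/g = 65.9083 g.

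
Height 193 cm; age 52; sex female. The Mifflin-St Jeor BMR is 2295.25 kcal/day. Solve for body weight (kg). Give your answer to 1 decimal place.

2295.25 = 10·W + 6.25(193) − 5(52) − 161
10·W = 2295.25 − 785.25 = 1510, so W = 151 kg.

151.0 kg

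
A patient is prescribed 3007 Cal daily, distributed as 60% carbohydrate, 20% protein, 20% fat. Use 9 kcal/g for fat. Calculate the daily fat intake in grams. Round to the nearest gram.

Fat energy = 20% × 3007 = 601.4 kcal.
At 9 kcal/g: 601.4 ÷ 9 = 66.8222 g.

67 g/day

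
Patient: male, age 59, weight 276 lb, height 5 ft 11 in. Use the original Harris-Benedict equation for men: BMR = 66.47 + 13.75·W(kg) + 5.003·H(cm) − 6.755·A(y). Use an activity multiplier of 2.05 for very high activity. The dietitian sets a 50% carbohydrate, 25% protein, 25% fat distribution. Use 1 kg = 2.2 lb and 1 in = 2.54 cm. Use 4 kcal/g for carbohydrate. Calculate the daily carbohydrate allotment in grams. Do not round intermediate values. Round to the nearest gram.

Convert to metric: weight = 276 ÷ 2.2 = 125.4545 kg; height = (5×12 + 11) × 2.54 = 71 × 2.54 = 180.34 cm.
Harris-Benedict: BMR = 66.47 + 13.75(125.4545) + 5.003(180.34) − 6.755(59) = 2295.166 kcal/day.
TEE = 2295.166 × 2.05 = 4705.0903 kcal/day.
Carbohydrate energy = 50% × 4705.0903 = 2352.5452 kcal.
Carbohydrate = 2352.5452 ÷ 4 kcal/g = 588.1363 g.

588 g/day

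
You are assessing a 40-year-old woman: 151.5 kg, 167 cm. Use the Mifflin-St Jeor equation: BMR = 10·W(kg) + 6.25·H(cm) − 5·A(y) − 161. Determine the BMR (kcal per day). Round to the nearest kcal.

2198 kcal per day

Mifflin-St Jeor (female): BMR = 10(151.5) + 6.25(167) − 5(40) − 161 = 1515 + 1043.75 − 200 − 161 = 2197.75 kcal/day.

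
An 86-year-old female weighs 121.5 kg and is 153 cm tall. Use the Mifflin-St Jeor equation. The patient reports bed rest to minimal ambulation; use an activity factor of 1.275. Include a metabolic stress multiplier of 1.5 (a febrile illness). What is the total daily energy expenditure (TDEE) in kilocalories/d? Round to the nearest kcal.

Mifflin-St Jeor (female): BMR = 10(121.5) + 6.25(153) − 5(86) − 161 = 1215 + 956.25 − 430 − 161 = 1580.25 kcal/day.
TEE = BMR × activity factor = 1580.25 × 1.275 = 2014.8188 kcal/day.
Apply stress factor: 2014.8188 × 1.5 = 3022.2281 kcal/day.

3022 kilocalories/d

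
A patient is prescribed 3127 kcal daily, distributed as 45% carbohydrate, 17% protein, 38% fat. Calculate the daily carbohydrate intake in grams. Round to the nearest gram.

Carbohydrate energy = 45% × 3127 = 1407.15 kcal.
At 4 kcal/g: 1407.15 ÷ 4 = 351.7875 g.

352 g/day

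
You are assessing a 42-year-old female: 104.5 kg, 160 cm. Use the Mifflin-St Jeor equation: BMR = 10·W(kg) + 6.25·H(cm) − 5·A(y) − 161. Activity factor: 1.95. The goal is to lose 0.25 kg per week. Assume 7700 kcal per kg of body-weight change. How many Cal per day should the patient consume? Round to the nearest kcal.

2989 Cal per day

Mifflin-St Jeor (female): BMR = 10(104.5) + 6.25(160) − 5(42) − 161 = 1045 + 1000 − 210 − 161 = 1674 kcal/day.
TEE = 1674 × 1.95 = 3264.3 kcal/day.
Required daily deficit = 0.25 × 7700 ÷ 7 = 275 kcal/day.
Target intake = 3264.3 − 275 = 2989.3 kcal/day.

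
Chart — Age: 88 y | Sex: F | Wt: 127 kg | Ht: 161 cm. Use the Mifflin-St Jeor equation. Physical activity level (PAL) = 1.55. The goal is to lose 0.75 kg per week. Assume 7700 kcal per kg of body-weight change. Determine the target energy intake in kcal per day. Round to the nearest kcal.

1772 kcal per day

Mifflin-St Jeor (female): BMR = 10(127) + 6.25(161) − 5(88) − 161 = 1270 + 1006.25 − 440 − 161 = 1675.25 kcal/day.
TEE = 1675.25 × 1.55 = 2596.6375 kcal/day.
Required daily deficit = 0.75 × 7700 ÷ 7 = 825 kcal/day.
Target intake = 2596.6375 − 825 = 1771.6375 kcal/day.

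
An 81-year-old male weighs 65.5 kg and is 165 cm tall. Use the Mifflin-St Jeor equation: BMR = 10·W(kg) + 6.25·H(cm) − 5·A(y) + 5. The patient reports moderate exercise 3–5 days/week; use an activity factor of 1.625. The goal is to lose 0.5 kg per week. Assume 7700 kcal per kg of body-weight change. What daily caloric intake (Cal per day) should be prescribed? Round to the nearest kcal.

Mifflin-St Jeor (male): BMR = 10(65.5) + 6.25(165) − 5(81) + 5 = 655 + 1031.25 − 405 + 5 = 1286.25 kcal/day.
TEE = 1286.25 × 1.625 = 2090.1563 kcal/day.
Required daily deficit = 0.5 × 7700 ÷ 7 = 550 kcal/day.
Target intake = 2090.1563 − 550 = 1540.1563 kcal/day.

1540 Cal per day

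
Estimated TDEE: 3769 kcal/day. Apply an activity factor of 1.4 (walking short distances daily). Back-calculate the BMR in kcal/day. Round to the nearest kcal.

BMR = TEE ÷ activity factor = 3769 ÷ 1.4 = 2692.1429 kcal/day.

2692 kcal/day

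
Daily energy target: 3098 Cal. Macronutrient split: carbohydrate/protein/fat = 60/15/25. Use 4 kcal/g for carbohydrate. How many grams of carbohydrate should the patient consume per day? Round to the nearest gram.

Carbohydrate energy = 60% × 3098 = 1858.8 kcal.
At 4 kcal/g: 1858.8 ÷ 4 = 464.7 g.

465 g/day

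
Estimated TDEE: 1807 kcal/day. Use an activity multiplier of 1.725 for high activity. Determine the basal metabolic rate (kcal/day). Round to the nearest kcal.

1048 kcal/day

BMR = TEE ÷ activity factor = 1807 ÷ 1.725 = 1047.5362 kcal/day.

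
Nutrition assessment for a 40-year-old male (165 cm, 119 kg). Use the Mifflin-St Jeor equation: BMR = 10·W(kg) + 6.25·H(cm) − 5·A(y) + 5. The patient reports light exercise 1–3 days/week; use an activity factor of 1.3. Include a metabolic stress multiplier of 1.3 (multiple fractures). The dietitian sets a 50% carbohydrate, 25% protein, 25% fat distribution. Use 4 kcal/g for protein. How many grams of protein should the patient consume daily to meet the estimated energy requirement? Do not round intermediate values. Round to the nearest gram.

Mifflin-St Jeor (male): BMR = 10(119) + 6.25(165) − 5(40) + 5 = 1190 + 1031.25 − 200 + 5 = 2026.25 kcal/day.
TEE = 2026.25 × 1.3 = 2634.125 kcal/day.
With stress factor 1.3: 2634.125 × 1.3 = 3424.3625 kcal/day.
Protein energy = 25% × 3424.3625 = 856.0906 kcal.
Protein = 856.0906 ÷ 4 kcal/g = 214.0227 g.

214 g/day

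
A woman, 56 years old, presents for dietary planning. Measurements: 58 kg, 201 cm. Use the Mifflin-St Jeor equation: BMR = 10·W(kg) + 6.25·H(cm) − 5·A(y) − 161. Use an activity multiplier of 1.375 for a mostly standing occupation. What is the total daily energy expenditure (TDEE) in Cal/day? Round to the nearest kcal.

Mifflin-St Jeor (female): BMR = 10(58) + 6.25(201) − 5(56) − 161 = 580 + 1256.25 − 280 − 161 = 1395.25 kcal/day.
TEE = BMR × activity factor = 1395.25 × 1.375 = 1918.4688 kcal/day.

1918 Cal/day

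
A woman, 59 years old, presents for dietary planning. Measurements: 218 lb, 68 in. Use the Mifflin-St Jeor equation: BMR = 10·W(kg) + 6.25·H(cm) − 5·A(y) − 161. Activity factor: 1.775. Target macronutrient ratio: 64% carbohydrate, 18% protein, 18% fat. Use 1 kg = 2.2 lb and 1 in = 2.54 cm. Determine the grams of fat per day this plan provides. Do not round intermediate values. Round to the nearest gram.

Convert to metric: weight = 218 ÷ 2.2 = 99.0909 kg; height = 68 × 2.54 = 172.72 cm.
Mifflin-St Jeor (female): BMR = 10(99.0909) + 6.25(172.72) − 5(59) − 161 = 990.9091 + 1079.5 − 295 − 161 = 1614.4091 kcal/day.
TEE = 1614.4091 × 1.775 = 2865.5761 kcal/day.
Fat energy = 18% × 2865.5761 = 515.8037 kcal.
Fat = 515.8037 ÷ 9 kcal/g = 57.3115 g.

57 g/day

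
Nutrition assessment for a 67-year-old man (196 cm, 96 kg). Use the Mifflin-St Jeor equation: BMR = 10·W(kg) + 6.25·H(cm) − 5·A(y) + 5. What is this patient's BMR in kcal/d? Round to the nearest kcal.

Mifflin-St Jeor (male): BMR = 10(96) + 6.25(196) − 5(67) + 5 = 960 + 1225 − 335 + 5 = 1855 kcal/day.

1855 kcal/d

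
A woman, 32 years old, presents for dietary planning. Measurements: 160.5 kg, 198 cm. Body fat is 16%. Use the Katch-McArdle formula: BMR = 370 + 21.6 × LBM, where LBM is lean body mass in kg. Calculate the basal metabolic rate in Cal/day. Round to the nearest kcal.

3282 Cal/day

LBM = 160.5 × (1 − 0.16) = 134.82 kg. Katch-McArdle: BMR = 370 + 21.6 × 134.82 = 3282.112 kcal/day.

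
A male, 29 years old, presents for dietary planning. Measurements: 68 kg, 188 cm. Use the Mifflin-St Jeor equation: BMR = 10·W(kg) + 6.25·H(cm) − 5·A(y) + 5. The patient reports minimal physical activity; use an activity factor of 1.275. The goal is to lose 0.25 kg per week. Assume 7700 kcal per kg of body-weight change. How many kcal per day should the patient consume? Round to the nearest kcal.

Mifflin-St Jeor (male): BMR = 10(68) + 6.25(188) − 5(29) + 5 = 680 + 1175 − 145 + 5 = 1715 kcal/day.
TEE = 1715 × 1.275 = 2186.625 kcal/day.
Required daily deficit = 0.25 × 7700 ÷ 7 = 275 kcal/day.
Target intake = 2186.625 − 275 = 1911.625 kcal/day.

1912 kcal per day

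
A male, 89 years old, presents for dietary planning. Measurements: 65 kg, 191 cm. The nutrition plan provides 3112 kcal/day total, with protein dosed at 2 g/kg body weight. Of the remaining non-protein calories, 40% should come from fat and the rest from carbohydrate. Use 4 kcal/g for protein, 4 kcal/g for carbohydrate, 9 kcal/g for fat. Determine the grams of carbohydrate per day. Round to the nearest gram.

389 g/day

Protein = 2 × 65 = 130 g → 130 × 4 = 520 kcal.
Non-protein calories = 3112 − 520 = 2592 kcal.
Fat: 40% × 2592 = 1036.8 kcal; carbohydrate: 1555.2 kcal.
Carbohydrate: 1555.2 kcal ÷ 4 kcal/g = 388.8 g.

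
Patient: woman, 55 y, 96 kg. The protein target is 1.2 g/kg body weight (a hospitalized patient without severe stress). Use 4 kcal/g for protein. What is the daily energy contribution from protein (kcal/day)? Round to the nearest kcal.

461 kcal/day

Protein = 1.2 g/kg × 96 kg = 115.2 g/day.
Protein energy = 115.2 g × 4 kcal/g = 460.8 kcal/day.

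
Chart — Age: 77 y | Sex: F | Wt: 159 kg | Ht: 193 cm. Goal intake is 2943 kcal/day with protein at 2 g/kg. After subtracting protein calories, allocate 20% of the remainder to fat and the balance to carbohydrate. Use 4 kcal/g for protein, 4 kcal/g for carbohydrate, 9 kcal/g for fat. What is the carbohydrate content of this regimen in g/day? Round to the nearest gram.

334 g/day

Protein = 2 × 159 = 318 g → 318 × 4 = 1272 kcal.
Non-protein calories = 2943 − 1272 = 1671 kcal.
Fat: 20% × 1671 = 334.2 kcal; carbohydrate: 1336.8 kcal.
Carbohydrate: 1336.8 kcal ÷ 4 kcal/g = 334.2 g.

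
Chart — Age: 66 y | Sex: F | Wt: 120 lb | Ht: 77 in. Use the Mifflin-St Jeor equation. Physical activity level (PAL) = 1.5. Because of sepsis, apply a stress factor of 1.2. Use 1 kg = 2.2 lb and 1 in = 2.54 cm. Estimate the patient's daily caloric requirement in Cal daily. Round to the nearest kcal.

Convert to metric: weight = 120 ÷ 2.2 = 54.5455 kg; height = 77 × 2.54 = 195.58 cm.
Mifflin-St Jeor (female): BMR = 10(54.5455) + 6.25(195.58) − 5(66) − 161 = 545.4545 + 1222.375 − 330 − 161 = 1276.8295 kcal/day.
TEE = BMR × activity factor = 1276.8295 × 1.5 = 1915.2443 kcal/day.
Apply stress factor: 1915.2443 × 1.2 = 2298.2932 kcal/day.

2298 Cal daily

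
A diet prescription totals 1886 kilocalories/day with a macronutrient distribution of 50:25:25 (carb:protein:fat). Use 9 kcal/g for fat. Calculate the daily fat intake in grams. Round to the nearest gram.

Fat energy = 25% × 1886 = 471.5 kcal.
At 9 kcal/g: 471.5 ÷ 9 = 52.3889 g.

52 g/day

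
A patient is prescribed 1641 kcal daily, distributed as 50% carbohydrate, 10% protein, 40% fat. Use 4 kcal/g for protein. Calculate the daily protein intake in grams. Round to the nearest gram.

41 g/day

Protein energy = 10% × 1641 = 164.1 kcal.
At 4 kcal/g: 164.1 ÷ 4 = 41.025 g.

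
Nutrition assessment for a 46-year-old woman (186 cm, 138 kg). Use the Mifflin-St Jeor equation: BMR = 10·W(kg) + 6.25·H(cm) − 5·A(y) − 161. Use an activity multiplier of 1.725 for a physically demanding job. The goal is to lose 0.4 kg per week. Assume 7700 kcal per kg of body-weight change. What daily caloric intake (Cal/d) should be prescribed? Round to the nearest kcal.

Mifflin-St Jeor (female): BMR = 10(138) + 6.25(186) − 5(46) − 161 = 1380 + 1162.5 − 230 − 161 = 2151.5 kcal/day.
TEE = 2151.5 × 1.725 = 3711.3375 kcal/day.
Required daily deficit = 0.4 × 7700 ÷ 7 = 440 kcal/day.
Target intake = 3711.3375 − 440 = 3271.3375 kcal/day.

3271 Cal/d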